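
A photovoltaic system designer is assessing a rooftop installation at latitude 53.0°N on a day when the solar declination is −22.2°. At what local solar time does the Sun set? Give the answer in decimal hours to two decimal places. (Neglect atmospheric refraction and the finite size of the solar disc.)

−tan φ tan δ = −(1.3270)(-0.4081) = 0.5415; H_s = arccos(0.5415) = 57.21°.
Sunset is at 12 + H_s/15 = 12 + 3.814 = 15.814 h local solar time.

15.81 h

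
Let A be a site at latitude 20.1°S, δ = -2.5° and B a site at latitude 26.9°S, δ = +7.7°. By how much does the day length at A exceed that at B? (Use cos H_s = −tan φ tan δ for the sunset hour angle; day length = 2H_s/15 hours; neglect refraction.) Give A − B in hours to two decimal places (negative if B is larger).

+0.65 h

A: H_s = arccos(−tan -20.1° · tan -2.5°) = 90.92°, so 2H_s/15 = 12.1227 h.
B: H_s = arccos(−tan -26.9° · tan 7.7°) = 86.07°, so 2H_s/15 = 11.4760 h.
A − B = 12.1227 − 11.4760 = 0.6467 h.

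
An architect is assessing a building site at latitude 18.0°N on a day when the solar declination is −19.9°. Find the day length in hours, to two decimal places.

cos H_s = −tan(18.0°) · tan(-19.9°) = 0.1176, so H_s = arccos(0.1176) = 83.25°.
Day length = 2 H_s / 15° h⁻¹ = 166.50° / 15 = 11.100 h.

11.10 hours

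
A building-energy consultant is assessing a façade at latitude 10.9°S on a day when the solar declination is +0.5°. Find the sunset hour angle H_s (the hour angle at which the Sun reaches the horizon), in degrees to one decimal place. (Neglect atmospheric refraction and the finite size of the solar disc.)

89.9°

The sunset hour angle satisfies cos H_s = −tan φ tan δ = 0.0017, giving H_s = 89.90°.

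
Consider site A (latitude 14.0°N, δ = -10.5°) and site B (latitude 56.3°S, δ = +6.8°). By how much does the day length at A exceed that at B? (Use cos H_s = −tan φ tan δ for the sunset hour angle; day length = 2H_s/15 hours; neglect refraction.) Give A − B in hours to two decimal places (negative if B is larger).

+1.02 h

A: H_s = arccos(−tan 14.0° · tan -10.5°) = 87.35°, so 2H_s/15 = 11.6467 h.
B: H_s = arccos(−tan -56.3° · tan 6.8°) = 79.70°, so 2H_s/15 = 10.6267 h.
A − B = 11.6467 − 10.6267 = 1.0200 h.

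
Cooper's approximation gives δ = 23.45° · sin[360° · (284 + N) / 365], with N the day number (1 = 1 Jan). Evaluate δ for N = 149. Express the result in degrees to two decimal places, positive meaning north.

360 × (284 + 149) / 365 = 427.068°; sin(427.068°) = 0.9210.
δ = 23.45 × 0.9210 = 21.597° ≈ +21.60°.

+21.60°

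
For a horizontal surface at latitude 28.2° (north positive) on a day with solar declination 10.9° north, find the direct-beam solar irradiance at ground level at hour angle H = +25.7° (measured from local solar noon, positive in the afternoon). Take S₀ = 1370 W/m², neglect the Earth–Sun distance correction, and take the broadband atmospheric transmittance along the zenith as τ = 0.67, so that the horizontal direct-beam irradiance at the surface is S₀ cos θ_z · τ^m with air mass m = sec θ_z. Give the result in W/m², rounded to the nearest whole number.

cos θ_z = sin(28.2°) sin(10.9°) + cos(28.2°) cos(10.9°) cos(25.70°) = 0.0894 + 0.7798 = 0.8692.
Air mass m = 1/cos θ_z = 1/0.8692 = 1.150; τ^m = 0.67^1.150 = 0.6309.
Surface direct beam = 1370 × 0.8692 × 0.6309 = 751.28 W/m².

751 W/m²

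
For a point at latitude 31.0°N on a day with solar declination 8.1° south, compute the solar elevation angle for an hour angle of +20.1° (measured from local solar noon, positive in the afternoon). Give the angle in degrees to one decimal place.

With φ = 31.0°, δ = -8.1°, H = 20.10°: sin φ sin δ = -0.0726, cos φ cos δ cos H = 0.7969, so cos θ_z = 0.7243.
θ_z = arccos(0.7243) = 43.59°, so the elevation is 90° − 43.59° = 46.41°.

46.4°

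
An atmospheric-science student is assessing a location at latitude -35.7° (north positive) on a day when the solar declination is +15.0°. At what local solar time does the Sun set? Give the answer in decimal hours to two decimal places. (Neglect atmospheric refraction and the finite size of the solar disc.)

17.26 h

−tan φ tan δ = −(-0.7186)(0.2679) = 0.1925; H_s = arccos(0.1925) = 78.90°.
Sunset is at 12 + H_s/15 = 12 + 5.260 = 17.260 h local solar time.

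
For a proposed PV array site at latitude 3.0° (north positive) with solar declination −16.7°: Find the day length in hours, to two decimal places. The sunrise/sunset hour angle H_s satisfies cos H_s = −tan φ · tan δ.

11.88 hours

The sunset hour angle satisfies cos H_s = −tan φ tan δ = 0.0157, giving H_s = 89.10°.
Day length = 2 H_s / 15° h⁻¹ = 178.20° / 15 = 11.880 h.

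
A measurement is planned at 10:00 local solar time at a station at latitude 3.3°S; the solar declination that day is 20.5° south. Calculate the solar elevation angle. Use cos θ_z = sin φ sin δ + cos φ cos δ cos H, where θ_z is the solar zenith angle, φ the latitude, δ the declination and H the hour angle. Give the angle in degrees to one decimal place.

Hour angle H = 15° × (10 − 12) = -30.00°.
With φ = -3.3°, δ = -20.5°, H = -30.00°: sin φ sin δ = 0.0202, cos φ cos δ cos H = 0.8098, so cos θ_z = 0.8300.
θ_z = arccos(0.8300) = 33.90°, so the elevation is 90° − 33.90° = 56.10°.

56.1°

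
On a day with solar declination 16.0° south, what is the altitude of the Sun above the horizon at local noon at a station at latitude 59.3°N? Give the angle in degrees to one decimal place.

At local solar noon the hour angle is zero, so the elevation is 90° − |φ − δ| = 90° − |59.3° − (-16.0°)| = 90° − 75.3° = 14.7°.

14.7°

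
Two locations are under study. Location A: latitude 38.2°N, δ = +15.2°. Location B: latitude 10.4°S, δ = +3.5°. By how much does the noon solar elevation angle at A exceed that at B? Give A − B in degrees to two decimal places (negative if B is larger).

A: 90° − |38.2 − (15.2)| = 67.00°.
B: 90° − |-10.4 − (3.5)| = 76.10°.
A − B = 67.00 − 76.10 = -9.10°.

-9.10°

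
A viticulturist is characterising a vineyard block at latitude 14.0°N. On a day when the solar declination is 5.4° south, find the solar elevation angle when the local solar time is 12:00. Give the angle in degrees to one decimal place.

Hour angle H = 15° × (12 − 12) = 0.00°.
With φ = 14.0°, δ = -5.4°, H = 0.00°: sin φ sin δ = -0.0228, cos φ cos δ cos H = 0.9660, so cos θ_z = 0.9432.
θ_z = arccos(0.9432) = 19.40°, so the elevation is 90° − 19.40° = 70.60°.

70.6°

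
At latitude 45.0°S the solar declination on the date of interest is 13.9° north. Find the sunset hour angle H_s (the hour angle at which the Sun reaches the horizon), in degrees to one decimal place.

75.7°

cos H_s = −tan(-45.0°) · tan(13.9°) = 0.2475, so H_s = arccos(0.2475) = 75.67°.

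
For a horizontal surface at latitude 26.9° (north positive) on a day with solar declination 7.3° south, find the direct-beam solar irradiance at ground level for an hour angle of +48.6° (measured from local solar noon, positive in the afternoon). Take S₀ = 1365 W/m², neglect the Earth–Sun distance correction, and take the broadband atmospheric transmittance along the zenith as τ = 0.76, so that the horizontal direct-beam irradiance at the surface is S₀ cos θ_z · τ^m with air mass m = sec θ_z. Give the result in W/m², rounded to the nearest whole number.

cos θ_z = sin(26.9°) sin(-7.3°) + cos(26.9°) cos(-7.3°) cos(48.60°) = -0.0575 + 0.5850 = 0.5275.
Air mass m = 1/cos θ_z = 1/0.5275 = 1.896; τ^m = 0.76^1.896 = 0.5943.
Surface direct beam = 1365 × 0.5275 × 0.5943 = 427.92 W/m².

428 W/m²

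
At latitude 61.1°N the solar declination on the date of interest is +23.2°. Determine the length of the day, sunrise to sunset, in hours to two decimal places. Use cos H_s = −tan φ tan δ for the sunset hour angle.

cos H_s = −tan(61.1°) · tan(23.2°) = -0.7764, so H_s = arccos(-0.7764) = 140.93°.
Day length = 2 H_s / 15° h⁻¹ = 281.86° / 15 = 18.791 h.

18.79 hours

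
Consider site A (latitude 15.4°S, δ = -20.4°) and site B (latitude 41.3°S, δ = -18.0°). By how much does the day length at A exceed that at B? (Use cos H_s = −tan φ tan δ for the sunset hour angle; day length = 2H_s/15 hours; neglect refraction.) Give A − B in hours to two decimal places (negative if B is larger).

-1.43 h

A: H_s = arccos(−tan -15.4° · tan -20.4°) = 95.88°, so 2H_s/15 = 12.7840 h.
B: H_s = arccos(−tan -41.3° · tan -18.0°) = 106.59°, so 2H_s/15 = 14.2120 h.
A − B = 12.7840 − 14.2120 = -1.4280 h.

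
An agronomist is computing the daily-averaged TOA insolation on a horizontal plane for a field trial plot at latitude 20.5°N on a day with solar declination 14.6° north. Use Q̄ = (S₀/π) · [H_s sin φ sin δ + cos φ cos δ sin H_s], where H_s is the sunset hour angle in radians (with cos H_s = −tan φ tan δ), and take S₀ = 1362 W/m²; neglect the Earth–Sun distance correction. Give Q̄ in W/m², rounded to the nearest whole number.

455 W/m²

cos H_s = −tan(20.5°) · tan(14.6°) = -0.0974, so H_s = arccos(-0.0974) = 95.59°. In radians, H_s = 1.6684.
H_s sin φ sin δ = 1.6684 × 0.3502 × 0.2521 = 0.1473.
cos φ cos δ sin H_s = 0.9367 × 0.9677 × 0.9952 = 0.9021.
Q̄ = (1362/π) × (0.1473 + 0.9021) = 433.54 × 1.0494 = 454.96 W/m².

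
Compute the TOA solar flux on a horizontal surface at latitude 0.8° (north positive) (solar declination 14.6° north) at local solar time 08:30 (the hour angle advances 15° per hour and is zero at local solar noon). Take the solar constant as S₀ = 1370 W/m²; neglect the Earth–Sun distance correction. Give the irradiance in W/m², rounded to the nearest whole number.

812 W/m²

Hour angle H = 15° × (8.5 − 12) = -52.50°.
cos θ_z = sin φ sin δ + cos φ cos δ cos H = (0.0140)(0.2521) + (0.9999)(0.9677)(0.6088) = 0.5926.
Top-of-atmosphere irradiance = S₀ cos θ_z = 1370 × 0.5926 = 811.86 W/m².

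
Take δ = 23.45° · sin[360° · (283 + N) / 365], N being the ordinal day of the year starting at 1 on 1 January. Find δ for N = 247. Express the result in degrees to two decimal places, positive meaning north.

360 × (283 + 247) / 365 = 522.740°; sin(522.740°) = 0.2967.
δ = 23.45 × 0.2967 = 6.958° ≈ +6.96°.

+6.96°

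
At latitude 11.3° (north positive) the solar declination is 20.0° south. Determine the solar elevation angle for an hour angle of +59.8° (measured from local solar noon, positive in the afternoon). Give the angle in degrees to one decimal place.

With φ = 11.3°, δ = -20.0°, H = 59.80°: sin φ sin δ = -0.0670, cos φ cos δ cos H = 0.4635, so cos θ_z = 0.3965.
θ_z = arccos(0.3965) = 66.64°, so the elevation is 90° − 66.64° = 23.36°.

23.4°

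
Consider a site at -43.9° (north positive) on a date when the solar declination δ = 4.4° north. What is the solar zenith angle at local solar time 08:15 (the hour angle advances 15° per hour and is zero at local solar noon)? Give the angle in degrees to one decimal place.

69.8°

Hour angle H = 15° × (8.25 − 12) = -56.25°.
cos θ_z = sin φ sin δ + cos φ cos δ cos H = (-0.6934)(0.0767) + (0.7206)(0.9971)(0.5556) = 0.3460.
θ_z = arccos(0.3460) = 69.76°.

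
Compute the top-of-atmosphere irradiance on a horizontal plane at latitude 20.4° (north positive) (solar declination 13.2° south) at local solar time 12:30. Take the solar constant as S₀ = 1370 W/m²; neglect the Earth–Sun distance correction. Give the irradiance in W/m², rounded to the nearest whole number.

Hour angle H = 15° × (12.5 − 12) = 7.50°.
With φ = 20.4°, δ = -13.2°, H = 7.50°: sin φ sin δ = -0.0796, cos φ cos δ cos H = 0.9047, so cos θ_z = 0.8251.
Top-of-atmosphere irradiance = S₀ cos θ_z = 1370 × 0.8251 = 1130.39 W/m².

1130 W/m²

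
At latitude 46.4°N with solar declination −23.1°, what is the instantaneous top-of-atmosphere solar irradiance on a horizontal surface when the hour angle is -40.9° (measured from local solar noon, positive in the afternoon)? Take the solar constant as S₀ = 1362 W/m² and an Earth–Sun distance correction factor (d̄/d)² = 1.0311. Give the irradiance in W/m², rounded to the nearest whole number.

With φ = 46.4°, δ = -23.1°, H = -40.90°: sin φ sin δ = -0.2841, cos φ cos δ cos H = 0.4795, so cos θ_z = 0.1954.
Top-of-atmosphere irradiance = S₀ (d̄/d)² cos θ_z = 1362 × 1.0311 × 0.1954 = 274.41 W/m².

274 W/m²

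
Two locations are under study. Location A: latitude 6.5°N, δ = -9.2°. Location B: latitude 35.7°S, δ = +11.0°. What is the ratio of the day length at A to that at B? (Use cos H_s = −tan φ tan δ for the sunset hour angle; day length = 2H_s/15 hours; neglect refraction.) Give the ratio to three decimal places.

A: H_s = arccos(−tan 6.5° · tan -9.2°) = 88.94°, so 2H_s/15 = 11.8587 h.
B: H_s = arccos(−tan -35.7° · tan 11.0°) = 81.97°, so 2H_s/15 = 10.9293 h.
Ratio A/B = 11.8587 / 10.9293 = 1.0850.

1.085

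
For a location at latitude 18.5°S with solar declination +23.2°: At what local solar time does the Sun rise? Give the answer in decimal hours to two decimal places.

cos H_s = −tan(-18.5°) · tan(23.2°) = 0.1434, so H_s = arccos(0.1434) = 81.76°.
Sunrise is at 12 − H_s/15 = 12 − 5.451 = 6.549 h local solar time.

6.55 h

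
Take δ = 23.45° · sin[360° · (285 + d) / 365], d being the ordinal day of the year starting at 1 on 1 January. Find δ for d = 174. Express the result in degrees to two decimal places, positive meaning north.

+23.42°

360 × (285 + 174) / 365 = 452.712°; sin(452.712°) = 0.9989.
δ = 23.45 × 0.9989 = 23.424° ≈ +23.42°.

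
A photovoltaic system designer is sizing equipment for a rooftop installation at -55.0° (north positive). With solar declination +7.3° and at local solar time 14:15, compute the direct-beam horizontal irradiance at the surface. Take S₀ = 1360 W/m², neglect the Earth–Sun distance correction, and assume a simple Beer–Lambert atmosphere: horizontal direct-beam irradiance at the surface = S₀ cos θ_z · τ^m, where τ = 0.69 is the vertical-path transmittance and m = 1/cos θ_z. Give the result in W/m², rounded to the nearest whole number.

Hour angle H = 15° × (14.25 − 12) = 33.75°.
cos θ_z = sin φ sin δ + cos φ cos δ cos H = (-0.8192)(0.1271) + (0.5736)(0.9919)(0.8315) = 0.3690.
Air mass m = 1/cos θ_z = 1/0.3690 = 2.710; τ^m = 0.69^2.710 = 0.3658.
Surface direct beam = 1360 × 0.3690 × 0.3658 = 183.57 W/m².

184 W/m²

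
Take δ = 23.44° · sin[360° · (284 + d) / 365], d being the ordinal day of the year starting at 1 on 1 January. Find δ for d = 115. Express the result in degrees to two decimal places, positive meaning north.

+12.95°

360 × (284 + 115) / 365 = 393.534°; sin(393.534°) = 0.5524.
δ = 23.44 × 0.5524 = 12.948° ≈ +12.95°.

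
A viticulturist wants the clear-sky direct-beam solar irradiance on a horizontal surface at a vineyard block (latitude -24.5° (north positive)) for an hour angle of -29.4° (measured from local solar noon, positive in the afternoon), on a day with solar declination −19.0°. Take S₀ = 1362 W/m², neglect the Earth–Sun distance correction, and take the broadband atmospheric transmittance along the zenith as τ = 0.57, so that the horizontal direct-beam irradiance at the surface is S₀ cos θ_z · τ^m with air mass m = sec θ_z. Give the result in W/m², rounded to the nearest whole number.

638 W/m²

cos θ_z = sin φ sin δ + cos φ cos δ cos H = (-0.4147)(-0.3256) + (0.9100)(0.9455)(0.8712) = 0.8846.
Air mass m = 1/cos θ_z = 1/0.8846 = 1.130; τ^m = 0.57^1.130 = 0.5298.
Surface direct beam = 1362 × 0.8846 × 0.5298 = 638.32 W/m².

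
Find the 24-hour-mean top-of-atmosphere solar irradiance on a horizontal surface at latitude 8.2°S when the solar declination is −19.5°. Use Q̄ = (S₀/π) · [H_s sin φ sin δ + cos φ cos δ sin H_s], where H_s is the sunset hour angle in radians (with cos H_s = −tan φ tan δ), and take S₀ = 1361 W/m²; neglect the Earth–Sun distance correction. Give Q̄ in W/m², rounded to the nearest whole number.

The sunset hour angle satisfies cos H_s = −tan φ tan δ = -0.0510, giving H_s = 92.92°. In radians, H_s = 1.6218.
H_s sin φ sin δ = 1.6218 × -0.1426 × -0.3338 = 0.0772.
cos φ cos δ sin H_s = 0.9898 × 0.9426 × 0.9987 = 0.9318.
Q̄ = (1361/π) × (0.0772 + 0.9318) = 433.22 × 1.0090 = 437.12 W/m².

437 W/m²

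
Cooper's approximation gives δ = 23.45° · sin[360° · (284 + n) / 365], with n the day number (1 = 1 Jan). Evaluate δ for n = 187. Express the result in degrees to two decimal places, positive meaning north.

+22.70°

360 × (284 + 187) / 365 = 464.548°; sin(464.548°) = 0.9679.
δ = 23.45 × 0.9679 = 22.697° ≈ +22.70°.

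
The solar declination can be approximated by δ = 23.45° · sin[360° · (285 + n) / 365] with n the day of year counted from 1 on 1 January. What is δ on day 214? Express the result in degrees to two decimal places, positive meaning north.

360 × (285 + 214) / 365 = 492.164°; sin(492.164°) = 0.7412.
δ = 23.45 × 0.7412 = 17.381° ≈ +17.38°.

+17.38°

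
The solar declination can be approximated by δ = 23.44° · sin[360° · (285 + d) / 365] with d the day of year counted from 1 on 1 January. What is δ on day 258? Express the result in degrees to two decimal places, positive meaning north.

+1.81°

360 × (285 + 258) / 365 = 535.562°; sin(535.562°) = 0.0774.
δ = 23.44 × 0.0774 = 1.814° ≈ +1.81°.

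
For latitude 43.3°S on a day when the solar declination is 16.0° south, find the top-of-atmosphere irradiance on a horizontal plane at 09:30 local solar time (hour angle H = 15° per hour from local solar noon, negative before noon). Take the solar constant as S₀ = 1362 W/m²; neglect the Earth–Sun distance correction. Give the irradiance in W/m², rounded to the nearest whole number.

1013 W/m²

Hour angle H = 15° × (9.5 − 12) = -37.50°.
cos θ_z = sin(-43.3°) sin(-16.0°) + cos(-43.3°) cos(-16.0°) cos(-37.50°) = 0.1890 + 0.5550 = 0.7440.
Top-of-atmosphere irradiance = S₀ cos θ_z = 1362 × 0.7440 = 1013.33 W/m².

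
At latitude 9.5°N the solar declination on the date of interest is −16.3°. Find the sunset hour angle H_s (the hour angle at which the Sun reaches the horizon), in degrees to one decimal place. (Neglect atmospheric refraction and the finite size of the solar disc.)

87.2°

cos H_s = −tan(9.5°) · tan(-16.3°) = 0.0489, so H_s = arccos(0.0489) = 87.20°.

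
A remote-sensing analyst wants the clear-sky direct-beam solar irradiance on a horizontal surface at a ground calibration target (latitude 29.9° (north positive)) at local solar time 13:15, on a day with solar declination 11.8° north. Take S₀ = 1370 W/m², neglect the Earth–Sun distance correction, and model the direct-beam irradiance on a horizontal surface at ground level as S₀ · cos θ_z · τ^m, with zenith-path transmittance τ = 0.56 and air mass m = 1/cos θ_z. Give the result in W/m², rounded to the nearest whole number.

654 W/m²

Hour angle H = 15° × (13.25 − 12) = 18.75°.
cos θ_z = sin φ sin δ + cos φ cos δ cos H = (0.4985)(0.2045) + (0.8669)(0.9789)(0.9469) = 0.9055.
Air mass m = 1/cos θ_z = 1/0.9055 = 1.104; τ^m = 0.56^1.104 = 0.5272.
Surface direct beam = 1370 × 0.9055 × 0.5272 = 654.01 W/m².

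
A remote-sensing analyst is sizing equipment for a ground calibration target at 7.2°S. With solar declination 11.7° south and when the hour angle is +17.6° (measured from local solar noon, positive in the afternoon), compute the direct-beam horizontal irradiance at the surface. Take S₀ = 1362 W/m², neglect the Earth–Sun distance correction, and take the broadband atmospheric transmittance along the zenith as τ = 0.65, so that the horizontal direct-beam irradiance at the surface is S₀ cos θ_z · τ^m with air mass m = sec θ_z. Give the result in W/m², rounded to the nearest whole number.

824 W/m²

cos θ_z = sin(-7.2°) sin(-11.7°) + cos(-7.2°) cos(-11.7°) cos(17.60°) = 0.0254 + 0.9260 = 0.9514.
Air mass m = 1/cos θ_z = 1/0.9514 = 1.051; τ^m = 0.65^1.051 = 0.6359.
Surface direct beam = 1362 × 0.9514 × 0.6359 = 824.00 W/m².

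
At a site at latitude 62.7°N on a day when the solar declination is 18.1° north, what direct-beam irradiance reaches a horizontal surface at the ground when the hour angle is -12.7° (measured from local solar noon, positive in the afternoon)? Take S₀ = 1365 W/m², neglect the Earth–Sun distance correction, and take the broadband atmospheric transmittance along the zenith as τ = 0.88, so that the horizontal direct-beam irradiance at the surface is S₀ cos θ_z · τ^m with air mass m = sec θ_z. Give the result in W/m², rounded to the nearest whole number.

798 W/m²

With φ = 62.7°, δ = 18.1°, H = -12.70°: sin φ sin δ = 0.2761, cos φ cos δ cos H = 0.4253, so cos θ_z = 0.7014.
Air mass m = 1/cos θ_z = 1/0.7014 = 1.426; τ^m = 0.88^1.426 = 0.8334.
Surface direct beam = 1365 × 0.7014 × 0.8334 = 797.91 W/m².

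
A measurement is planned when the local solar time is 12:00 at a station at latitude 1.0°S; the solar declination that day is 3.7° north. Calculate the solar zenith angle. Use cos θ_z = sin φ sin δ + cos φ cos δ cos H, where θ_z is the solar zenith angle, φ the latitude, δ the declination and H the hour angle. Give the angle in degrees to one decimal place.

4.7°

Hour angle H = 15° × (12 − 12) = 0.00°.
With φ = -1.0°, δ = 3.7°, H = 0.00°: sin φ sin δ = -0.0011, cos φ cos δ cos H = 0.9978, so cos θ_z = 0.9967.
θ_z = arccos(0.9967) = 4.66°.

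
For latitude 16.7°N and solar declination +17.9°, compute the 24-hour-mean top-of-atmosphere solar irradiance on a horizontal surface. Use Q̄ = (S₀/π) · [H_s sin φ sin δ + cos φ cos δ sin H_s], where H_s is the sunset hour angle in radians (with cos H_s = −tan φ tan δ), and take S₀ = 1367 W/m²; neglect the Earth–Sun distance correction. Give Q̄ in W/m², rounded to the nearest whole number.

cos H_s = −tan(16.7°) · tan(17.9°) = -0.0969, so H_s = arccos(-0.0969) = 95.56°. In radians, H_s = 1.6678.
H_s sin φ sin δ = 1.6678 × 0.2874 × 0.3074 = 0.1473.
cos φ cos δ sin H_s = 0.9578 × 0.9516 × 0.9953 = 0.9072.
Q̄ = (1367/π) × (0.1473 + 0.9072) = 435.13 × 1.0545 = 458.84 W/m².

459 W/m²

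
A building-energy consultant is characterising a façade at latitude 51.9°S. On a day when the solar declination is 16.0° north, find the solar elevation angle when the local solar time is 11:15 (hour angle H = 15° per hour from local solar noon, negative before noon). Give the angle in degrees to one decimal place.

21.4°

Hour angle H = 15° × (11.25 − 12) = -11.25°.
With φ = -51.9°, δ = 16.0°, H = -11.25°: sin φ sin δ = -0.2169, cos φ cos δ cos H = 0.5817, so cos θ_z = 0.3648.
θ_z = arccos(0.3648) = 68.60°, so the elevation is 90° − 68.60° = 21.40°.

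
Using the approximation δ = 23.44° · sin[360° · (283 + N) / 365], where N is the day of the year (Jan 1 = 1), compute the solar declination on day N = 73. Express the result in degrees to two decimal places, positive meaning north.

360 × (283 + 73) / 365 = 351.123°; sin(351.123°) = -0.1543.
δ = 23.44 × -0.1543 = -3.617° ≈ -3.62°.

-3.62°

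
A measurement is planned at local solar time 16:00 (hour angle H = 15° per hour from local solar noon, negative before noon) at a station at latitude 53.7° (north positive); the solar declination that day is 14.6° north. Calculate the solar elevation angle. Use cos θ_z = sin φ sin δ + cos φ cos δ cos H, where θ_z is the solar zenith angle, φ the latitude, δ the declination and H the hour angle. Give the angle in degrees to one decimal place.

Hour angle H = 15° × (16 − 12) = 60.00°.
With φ = 53.7°, δ = 14.6°, H = 60.00°: sin φ sin δ = 0.2031, cos φ cos δ cos H = 0.2864, so cos θ_z = 0.4895.
θ_z = arccos(0.4895) = 60.69°, so the elevation is 90° − 60.69° = 29.31°.

29.3°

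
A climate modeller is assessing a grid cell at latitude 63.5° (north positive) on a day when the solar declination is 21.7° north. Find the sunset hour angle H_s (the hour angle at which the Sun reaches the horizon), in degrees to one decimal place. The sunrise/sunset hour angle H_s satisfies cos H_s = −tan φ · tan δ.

The sunset hour angle satisfies cos H_s = −tan φ tan δ = -0.7982, giving H_s = 142.96°.

143.0°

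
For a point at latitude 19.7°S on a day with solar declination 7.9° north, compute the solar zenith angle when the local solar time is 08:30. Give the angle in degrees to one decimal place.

Hour angle H = 15° × (8.5 − 12) = -52.50°.
cos θ_z = sin(-19.7°) sin(7.9°) + cos(-19.7°) cos(7.9°) cos(-52.50°) = -0.0463 + 0.5677 = 0.5214.
θ_z = arccos(0.5214) = 58.57°.

58.6°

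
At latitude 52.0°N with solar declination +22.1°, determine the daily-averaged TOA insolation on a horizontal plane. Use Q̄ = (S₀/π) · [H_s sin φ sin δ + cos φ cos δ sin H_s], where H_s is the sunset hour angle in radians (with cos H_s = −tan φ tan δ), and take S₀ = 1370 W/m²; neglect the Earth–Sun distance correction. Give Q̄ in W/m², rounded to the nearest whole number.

−tan φ tan δ = −(1.2799)(0.4061) = -0.5198; H_s = arccos(-0.5198) = 121.32°. In radians, H_s = 2.1174.
H_s sin φ sin δ = 2.1174 × 0.7880 × 0.3762 = 0.6277.
cos φ cos δ sin H_s = 0.6157 × 0.9265 × 0.8543 = 0.4873.
Q̄ = (1370/π) × (0.6277 + 0.4873) = 436.08 × 1.1150 = 486.23 W/m².

486 W/m²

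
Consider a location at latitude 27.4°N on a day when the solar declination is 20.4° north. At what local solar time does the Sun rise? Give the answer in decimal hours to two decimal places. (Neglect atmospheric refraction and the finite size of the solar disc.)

The sunset hour angle satisfies cos H_s = −tan φ tan δ = -0.1928, giving H_s = 101.12°.
Sunrise is at 12 − H_s/15 = 12 − 6.741 = 5.259 h local solar time.

5.26 h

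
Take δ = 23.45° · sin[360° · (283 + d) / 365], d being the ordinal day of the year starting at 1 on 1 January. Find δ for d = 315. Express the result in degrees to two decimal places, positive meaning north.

-17.91°

360 × (283 + 315) / 365 = 589.808°; sin(589.808°) = -0.7639.
δ = 23.45 × -0.7639 = -17.913° ≈ -17.91°.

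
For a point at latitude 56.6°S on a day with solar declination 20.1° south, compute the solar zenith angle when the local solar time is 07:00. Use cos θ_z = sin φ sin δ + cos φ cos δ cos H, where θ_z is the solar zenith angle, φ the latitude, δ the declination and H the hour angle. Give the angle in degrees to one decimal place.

65.1°

Hour angle H = 15° × (7 − 12) = -75.00°.
With φ = -56.6°, δ = -20.1°, H = -75.00°: sin φ sin δ = 0.2869, cos φ cos δ cos H = 0.1338, so cos θ_z = 0.4207.
θ_z = arccos(0.4207) = 65.12°.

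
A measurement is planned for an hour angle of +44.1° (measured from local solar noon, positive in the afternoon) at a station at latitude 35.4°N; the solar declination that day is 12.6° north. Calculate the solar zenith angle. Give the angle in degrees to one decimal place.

45.8°

cos θ_z = sin φ sin δ + cos φ cos δ cos H = (0.5793)(0.2181) + (0.8151)(0.9759)(0.7181) = 0.6976.
θ_z = arccos(0.6976) = 45.77°.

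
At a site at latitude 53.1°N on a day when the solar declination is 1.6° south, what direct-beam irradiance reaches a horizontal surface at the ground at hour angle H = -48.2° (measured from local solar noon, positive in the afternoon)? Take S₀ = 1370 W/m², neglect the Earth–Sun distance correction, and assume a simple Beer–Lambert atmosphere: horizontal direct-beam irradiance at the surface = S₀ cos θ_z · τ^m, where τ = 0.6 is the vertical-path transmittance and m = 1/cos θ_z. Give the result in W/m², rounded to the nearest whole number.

cos θ_z = sin φ sin δ + cos φ cos δ cos H = (0.7997)(-0.0279) + (0.6004)(0.9996)(0.6665) = 0.3777.
Air mass m = 1/cos θ_z = 1/0.3777 = 2.648; τ^m = 0.6^2.648 = 0.2585.
Surface direct beam = 1370 × 0.3777 × 0.2585 = 133.76 W/m².

134 W/m²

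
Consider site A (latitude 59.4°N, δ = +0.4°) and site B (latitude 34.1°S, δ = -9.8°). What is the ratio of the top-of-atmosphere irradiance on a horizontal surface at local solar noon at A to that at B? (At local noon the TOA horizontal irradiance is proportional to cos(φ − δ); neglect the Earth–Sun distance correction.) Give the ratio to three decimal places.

A: cos θ_z = cos(59.4° − (0.4°)) = 0.5150.
B: cos θ_z = cos(-34.1° − (-9.8°)) = 0.9114.
Ratio A/B = 0.5150 / 0.9114 = 0.5651.

0.565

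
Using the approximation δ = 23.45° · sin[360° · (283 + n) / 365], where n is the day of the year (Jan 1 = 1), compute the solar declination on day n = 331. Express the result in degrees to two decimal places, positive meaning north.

-21.35°

360 × (283 + 331) / 365 = 605.589°; sin(605.589°) = -0.9106.
δ = 23.45 × -0.9106 = -21.354° ≈ -21.35°.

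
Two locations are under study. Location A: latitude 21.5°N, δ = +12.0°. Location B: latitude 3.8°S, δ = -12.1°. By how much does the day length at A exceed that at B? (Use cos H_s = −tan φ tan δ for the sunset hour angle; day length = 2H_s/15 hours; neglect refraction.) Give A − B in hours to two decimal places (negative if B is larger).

A: H_s = arccos(−tan 21.5° · tan 12.0°) = 94.80°, so 2H_s/15 = 12.6400 h.
B: H_s = arccos(−tan -3.8° · tan -12.1°) = 90.82°, so 2H_s/15 = 12.1093 h.
A − B = 12.6400 − 12.1093 = 0.5307 h.

+0.53 h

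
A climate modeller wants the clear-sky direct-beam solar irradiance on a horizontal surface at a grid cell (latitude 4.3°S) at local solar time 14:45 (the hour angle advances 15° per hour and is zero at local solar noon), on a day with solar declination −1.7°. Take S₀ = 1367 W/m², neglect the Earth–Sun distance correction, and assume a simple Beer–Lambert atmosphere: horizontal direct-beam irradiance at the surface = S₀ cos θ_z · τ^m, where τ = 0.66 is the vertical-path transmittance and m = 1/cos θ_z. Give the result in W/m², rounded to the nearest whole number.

Hour angle H = 15° × (14.75 − 12) = 41.25°.
With φ = -4.3°, δ = -1.7°, H = 41.25°: sin φ sin δ = 0.0022, cos φ cos δ cos H = 0.7494, so cos θ_z = 0.7516.
Air mass m = 1/cos θ_z = 1/0.7516 = 1.330; τ^m = 0.66^1.330 = 0.5754.
Surface direct beam = 1367 × 0.7516 × 0.5754 = 591.19 W/m².

591 W/m²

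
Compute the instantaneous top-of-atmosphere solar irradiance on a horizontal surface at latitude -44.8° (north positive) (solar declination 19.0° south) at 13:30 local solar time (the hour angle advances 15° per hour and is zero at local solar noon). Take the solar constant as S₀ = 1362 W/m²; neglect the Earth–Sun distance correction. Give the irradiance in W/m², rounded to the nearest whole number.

Hour angle H = 15° × (13.5 − 12) = 22.50°.
With φ = -44.8°, δ = -19.0°, H = 22.50°: sin φ sin δ = 0.2294, cos φ cos δ cos H = 0.6198, so cos θ_z = 0.8492.
Top-of-atmosphere irradiance = S₀ cos θ_z = 1362 × 0.8492 = 1156.61 W/m².

1157 W/m²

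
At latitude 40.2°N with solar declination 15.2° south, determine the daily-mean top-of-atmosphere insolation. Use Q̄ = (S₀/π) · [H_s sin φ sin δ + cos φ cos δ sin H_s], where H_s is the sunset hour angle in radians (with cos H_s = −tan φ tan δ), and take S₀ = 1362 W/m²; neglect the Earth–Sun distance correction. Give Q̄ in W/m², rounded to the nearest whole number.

−tan φ tan δ = −(0.8451)(-0.2717) = 0.2296; H_s = arccos(0.2296) = 76.73°. In radians, H_s = 1.3392.
H_s sin φ sin δ = 1.3392 × 0.6455 × -0.2622 = -0.2267.
cos φ cos δ sin H_s = 0.7638 × 0.9650 × 0.9733 = 0.7174.
Q̄ = (1362/π) × (-0.2267 + 0.7174) = 433.54 × 0.4907 = 212.74 W/m².

213 W/m²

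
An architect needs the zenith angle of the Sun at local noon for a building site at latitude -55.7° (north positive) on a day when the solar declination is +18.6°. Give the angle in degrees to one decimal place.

74.3°

At local solar noon the hour angle is zero, so the zenith angle is |φ − δ| = |-55.7° − (18.6°)| = 74.3°.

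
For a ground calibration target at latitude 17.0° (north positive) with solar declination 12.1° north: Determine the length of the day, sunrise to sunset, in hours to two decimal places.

12.50 hours

The sunset hour angle satisfies cos H_s = −tan φ tan δ = -0.0655, giving H_s = 93.76°.
Day length = 2 H_s / 15° h⁻¹ = 187.52° / 15 = 12.501 h.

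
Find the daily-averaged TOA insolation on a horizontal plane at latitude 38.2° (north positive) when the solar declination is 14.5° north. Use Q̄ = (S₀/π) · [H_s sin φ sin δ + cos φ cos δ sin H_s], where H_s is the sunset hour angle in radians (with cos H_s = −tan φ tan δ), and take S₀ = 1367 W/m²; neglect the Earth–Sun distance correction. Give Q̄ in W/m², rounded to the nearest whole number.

−tan φ tan δ = −(0.7869)(0.2586) = -0.2035; H_s = arccos(-0.2035) = 101.74°. In radians, H_s = 1.7757.
H_s sin φ sin δ = 1.7757 × 0.6184 × 0.2504 = 0.2750.
cos φ cos δ sin H_s = 0.7859 × 0.9681 × 0.9791 = 0.7449.
Q̄ = (1367/π) × (0.2750 + 0.7449) = 435.13 × 1.0199 = 443.79 W/m².

444 W/m²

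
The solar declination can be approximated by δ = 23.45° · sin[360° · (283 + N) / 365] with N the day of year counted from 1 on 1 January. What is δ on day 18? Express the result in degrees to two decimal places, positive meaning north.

360 × (283 + 18) / 365 = 296.877°; sin(296.877°) = -0.8920.
δ = 23.45 × -0.8920 = -20.917° ≈ -20.92°.

-20.92°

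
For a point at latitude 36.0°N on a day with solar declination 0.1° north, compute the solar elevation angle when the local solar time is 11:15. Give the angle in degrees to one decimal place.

52.6°

Hour angle H = 15° × (11.25 − 12) = -11.25°.
With φ = 36.0°, δ = 0.1°, H = -11.25°: sin φ sin δ = 0.0010, cos φ cos δ cos H = 0.7935, so cos θ_z = 0.7945.
θ_z = arccos(0.7945) = 37.39°, so the elevation is 90° − 37.39° = 52.61°.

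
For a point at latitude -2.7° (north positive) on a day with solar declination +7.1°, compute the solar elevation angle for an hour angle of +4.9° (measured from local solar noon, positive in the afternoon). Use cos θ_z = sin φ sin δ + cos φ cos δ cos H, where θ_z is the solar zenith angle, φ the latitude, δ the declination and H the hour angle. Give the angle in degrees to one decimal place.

79.0°

cos θ_z = sin φ sin δ + cos φ cos δ cos H = (-0.0471)(0.1236) + (0.9989)(0.9923)(0.9963) = 0.9817.
θ_z = arccos(0.9817) = 10.98°, so the elevation is 90° − 10.98° = 79.02°.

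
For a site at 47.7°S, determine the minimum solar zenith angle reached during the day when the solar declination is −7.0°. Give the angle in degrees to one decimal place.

At local solar noon the hour angle is zero, so the zenith angle is |φ − δ| = |-47.7° − (-7.0°)| = 40.7°.

40.7°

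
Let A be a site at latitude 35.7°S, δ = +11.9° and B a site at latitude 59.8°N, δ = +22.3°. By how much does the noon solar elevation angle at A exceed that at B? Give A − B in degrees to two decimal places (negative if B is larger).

A: 90° − |-35.7 − (11.9)| = 42.40°.
B: 90° − |59.8 − (22.3)| = 52.50°.
A − B = 42.40 − 52.50 = -10.10°.

-10.10°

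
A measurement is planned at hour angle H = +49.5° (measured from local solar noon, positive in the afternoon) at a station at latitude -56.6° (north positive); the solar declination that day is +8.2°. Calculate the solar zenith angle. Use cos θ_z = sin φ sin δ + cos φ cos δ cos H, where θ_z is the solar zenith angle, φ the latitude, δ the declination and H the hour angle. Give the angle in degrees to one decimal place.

cos θ_z = sin(-56.6°) sin(8.2°) + cos(-56.6°) cos(8.2°) cos(49.50°) = -0.1191 + 0.3539 = 0.2348.
θ_z = arccos(0.2348) = 76.42°.

76.4°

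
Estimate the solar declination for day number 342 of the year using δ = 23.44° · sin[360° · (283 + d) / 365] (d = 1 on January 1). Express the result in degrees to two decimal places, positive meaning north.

360 × (283 + 342) / 365 = 616.438°; sin(616.438°) = -0.9721.
δ = 23.44 × -0.9721 = -22.786° ≈ -22.79°.

-22.79°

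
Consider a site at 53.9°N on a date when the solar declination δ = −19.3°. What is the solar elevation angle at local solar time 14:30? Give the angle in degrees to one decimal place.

Hour angle H = 15° × (14.5 − 12) = 37.50°.
cos θ_z = sin(53.9°) sin(-19.3°) + cos(53.9°) cos(-19.3°) cos(37.50°) = -0.2671 + 0.4412 = 0.1741.
θ_z = arccos(0.1741) = 79.97°, so the elevation is 90° − 79.97° = 10.03°.

10.0°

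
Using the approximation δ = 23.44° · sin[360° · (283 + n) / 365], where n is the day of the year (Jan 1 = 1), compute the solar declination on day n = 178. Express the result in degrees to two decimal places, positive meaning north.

+23.36°

360 × (283 + 178) / 365 = 454.685°; sin(454.685°) = 0.9967.
δ = 23.44 × 0.9967 = 23.363° ≈ +23.36°.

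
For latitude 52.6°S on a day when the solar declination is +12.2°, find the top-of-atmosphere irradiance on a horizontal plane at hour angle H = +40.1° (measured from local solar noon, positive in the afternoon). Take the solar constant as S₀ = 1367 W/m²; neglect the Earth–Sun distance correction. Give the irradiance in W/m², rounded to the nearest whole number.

cos θ_z = sin φ sin δ + cos φ cos δ cos H = (-0.7944)(0.2113) + (0.6074)(0.9774)(0.7649) = 0.2862.
Top-of-atmosphere irradiance = S₀ cos θ_z = 1367 × 0.2862 = 391.24 W/m².

391 W/m²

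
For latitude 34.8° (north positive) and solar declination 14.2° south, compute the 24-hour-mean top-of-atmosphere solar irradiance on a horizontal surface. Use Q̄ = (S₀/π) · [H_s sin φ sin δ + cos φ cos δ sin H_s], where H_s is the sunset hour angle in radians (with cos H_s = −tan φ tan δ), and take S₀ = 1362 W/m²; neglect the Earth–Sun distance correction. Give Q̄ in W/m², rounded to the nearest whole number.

The sunset hour angle satisfies cos H_s = −tan φ tan δ = 0.1759, giving H_s = 79.87°. In radians, H_s = 1.3940.
H_s sin φ sin δ = 1.3940 × 0.5707 × -0.2453 = -0.1951.
cos φ cos δ sin H_s = 0.8211 × 0.9694 × 0.9844 = 0.7836.
Q̄ = (1362/π) × (-0.1951 + 0.7836) = 433.54 × 0.5885 = 255.14 W/m².

255 W/m²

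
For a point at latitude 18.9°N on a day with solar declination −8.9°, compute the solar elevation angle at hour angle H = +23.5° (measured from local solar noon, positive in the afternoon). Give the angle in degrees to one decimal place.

cos θ_z = sin(18.9°) sin(-8.9°) + cos(18.9°) cos(-8.9°) cos(23.50°) = -0.0501 + 0.8572 = 0.8071.
θ_z = arccos(0.8071) = 36.19°, so the elevation is 90° − 36.19° = 53.81°.

53.8°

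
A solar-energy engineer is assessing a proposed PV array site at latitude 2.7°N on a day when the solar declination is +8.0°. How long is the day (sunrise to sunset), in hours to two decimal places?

The sunset hour angle satisfies cos H_s = −tan φ tan δ = -0.0066, giving H_s = 90.38°.
Day length = 2 H_s / 15° h⁻¹ = 180.76° / 15 = 12.051 h.

12.05 hours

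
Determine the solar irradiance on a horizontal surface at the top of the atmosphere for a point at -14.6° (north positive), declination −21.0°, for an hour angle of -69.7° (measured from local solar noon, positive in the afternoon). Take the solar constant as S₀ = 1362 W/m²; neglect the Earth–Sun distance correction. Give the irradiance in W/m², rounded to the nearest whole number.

550 W/m²

cos θ_z = sin(-14.6°) sin(-21.0°) + cos(-14.6°) cos(-21.0°) cos(-69.70°) = 0.0903 + 0.3134 = 0.4037.
Top-of-atmosphere irradiance = S₀ cos θ_z = 1362 × 0.4037 = 549.84 W/m².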